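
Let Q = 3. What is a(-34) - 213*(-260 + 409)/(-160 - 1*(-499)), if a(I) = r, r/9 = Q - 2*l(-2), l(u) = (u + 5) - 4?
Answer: -5494/113 ≈ -48.619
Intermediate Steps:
l(u) = 1 + u (l(u) = (5 + u) - 4 = 1 + u)
r = 45 (r = 9*(3 - 2*(1 - 2)) = 9*(3 - 2*(-1)) = 9*(3 + 2) = 9*5 = 45)
a(I) = 45
a(-34) - 213*(-260 + 409)/(-160 - 1*(-499)) = 45 - 213*(-260 + 409)/(-160 - 1*(-499)) = 45 - 31737/(-160 + 499) = 45 - 31737/339 = 45 - 213*149/339 = 45 - 10579/113 = -5494/113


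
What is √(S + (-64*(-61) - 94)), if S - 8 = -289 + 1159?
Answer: 4*√293 ≈ 68.469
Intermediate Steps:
S = 878 (S = 8 + (-289 + 1159) = 8 + 870 = 878)
√(S + (-64*(-61) - 94)) = √(878 + (-64*(-61) - 94)) = √(878 + (3904 - 94)) = √(878 + 3810) = √4688 = 4*√293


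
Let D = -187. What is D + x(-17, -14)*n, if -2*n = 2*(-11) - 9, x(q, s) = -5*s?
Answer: 898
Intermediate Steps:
n = 31/2 (n = -(2*(-11) - 9)/2 = -(-22 - 9)/2 = -½*(-31) = 31/2 ≈ 15.500)
D + x(-17, -14)*n = -187 - 5*(-14)*(31/2) = -187 + 70*(31/2) = -187 + 1085 = 898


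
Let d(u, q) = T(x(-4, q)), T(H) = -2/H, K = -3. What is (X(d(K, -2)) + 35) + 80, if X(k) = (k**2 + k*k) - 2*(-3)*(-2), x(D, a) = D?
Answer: 207/2 ≈ 103.50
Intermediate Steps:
d(u, q) = 1/2 (d(u, q) = -2/(-4) = -2*(-1/4) = 1/2)
X(k) = -12 + 2*k**2 (X(k) = (k**2 + k**2) + 6*(-2) = 2*k**2 - 12 = -12 + 2*k**2)
(X(d(K, -2)) + 35) + 80 = ((-12 + 2*(1/2)**2) + 35) + 80 = ((-12 + 2*(1/4)) + 35) + 80 = ((-12 + 1/2) + 35) + 80 = (-23/2 + 35) + 80 = 47/2 + 80 = 207/2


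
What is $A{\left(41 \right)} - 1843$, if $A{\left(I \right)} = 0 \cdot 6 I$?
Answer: $-1843$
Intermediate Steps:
$A{\left(I \right)} = 0$ ($A{\left(I \right)} = 0 I = 0$)
$A{\left(41 \right)} - 1843 = 0 - 1843 = -1843$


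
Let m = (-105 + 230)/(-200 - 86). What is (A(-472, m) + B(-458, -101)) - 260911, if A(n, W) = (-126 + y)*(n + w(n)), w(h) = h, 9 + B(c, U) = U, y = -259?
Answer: 102419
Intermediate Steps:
B(c, U) = -9 + U
m = -125/286 (m = 125/(-286) = 125*(-1/286) = -125/286 ≈ -0.43706)
A(n, W) = -770*n (A(n, W) = (-126 - 259)*(n + n) = -770*n)
(A(-472, m) + B(-458, -101)) - 260911 = (-770*(-472) + (-9 - 101)) - 260911 = (363440 - 110) - 260911 = 363330 - 260911 = 102419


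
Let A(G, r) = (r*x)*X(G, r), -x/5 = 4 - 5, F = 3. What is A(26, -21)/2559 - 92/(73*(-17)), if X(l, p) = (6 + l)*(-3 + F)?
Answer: 92/1241 ≈ 0.074134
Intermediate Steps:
x = 5 (x = -5*(4 - 5) = -5*(-1) = 5)
X(l, p) = 0 (X(l, p) = (6 + l)*(-3 + 3) = (6 + l)*0 = 0)
A(G, r) = 0 (A(G, r) = (r*5)*0 = (5*r)*0 = 0)
A(26, -21)/2559 - 92/(73*(-17)) = 0/2559 - 92/(73*(-17)) = 0*(1/2559) - 92/(-1241) = 0 - 92*(-1/1241) = 0 + 92/1241 = 92/1241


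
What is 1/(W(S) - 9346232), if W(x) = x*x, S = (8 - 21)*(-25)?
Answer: -1/9240607 ≈ -1.0822e-7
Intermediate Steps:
S = 325 (S = -13*(-25) = 325)
W(x) = x²
1/(W(S) - 9346232) = 1/(325² - 9346232) = 1/(105625 - 9346232) = 1/(-9240607) = -1/9240607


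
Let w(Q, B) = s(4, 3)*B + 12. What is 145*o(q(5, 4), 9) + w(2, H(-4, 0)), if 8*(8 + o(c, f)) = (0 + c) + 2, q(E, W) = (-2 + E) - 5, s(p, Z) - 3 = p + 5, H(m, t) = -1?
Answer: -1160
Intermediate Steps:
s(p, Z) = 8 + p (s(p, Z) = 3 + (p + 5) = 3 + (5 + p) = 8 + p)
q(E, W) = -7 + E
o(c, f) = -31/4 + c/8 (o(c, f) = -8 + ((0 + c) + 2)/8 = -8 + (c + 2)/8 = -8 + (2 + c)/8 = -8 + (¼ + c/8) = -31/4 + c/8)
w(Q, B) = 12 + 12*B (w(Q, B) = (8 + 4)*B + 12 = 12*B + 12 = 12 + 12*B)
145*o(q(5, 4), 9) + w(2, H(-4, 0)) = 145*(-31/4 + (-7 + 5)/8) + (12 + 12*(-1)) = 145*(-31/4 + (⅛)*(-2)) + (12 - 12) = 145*(-31/4 - ¼) + 0 = 145*(-8) + 0 = -1160 + 0 = -1160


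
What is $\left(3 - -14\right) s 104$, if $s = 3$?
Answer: $5304$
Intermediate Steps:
$\left(3 - -14\right) s 104 = \left(3 - -14\right) 3 \cdot 104 = \left(3 + 14\right) 3 \cdot 104 = 17 \cdot 3 \cdot 104 = 51 \cdot 104 = 5304$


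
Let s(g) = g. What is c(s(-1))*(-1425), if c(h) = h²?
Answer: -1425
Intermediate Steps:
c(s(-1))*(-1425) = (-1)²*(-1425) = 1*(-1425) = -1425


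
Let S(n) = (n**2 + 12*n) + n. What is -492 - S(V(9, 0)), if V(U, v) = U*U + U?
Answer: -9762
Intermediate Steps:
V(U, v) = U + U**2 (V(U, v) = U**2 + U = U + U**2)
S(n) = n**2 + 13*n
-492 - S(V(9, 0)) = -492 - 9*(1 + 9)*(13 + 9*(1 + 9)) = -492 - 9*10*(13 + 9*10) = -492 - 90*(13 + 90) = -492 - 90*103 = -492 - 1*9270 = -492 - 9270 = -9762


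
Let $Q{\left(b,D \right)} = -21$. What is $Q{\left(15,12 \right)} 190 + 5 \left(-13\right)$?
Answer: $-4055$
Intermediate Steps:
$Q{\left(15,12 \right)} 190 + 5 \left(-13\right) = \left(-21\right) 190 + 5 \left(-13\right) = -3990 - 65 = -4055$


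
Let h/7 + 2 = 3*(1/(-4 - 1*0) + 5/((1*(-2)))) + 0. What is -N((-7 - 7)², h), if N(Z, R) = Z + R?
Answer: -497/4 ≈ -124.25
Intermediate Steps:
h = -287/4 (h = -14 + 7*(3*(1/(-4 - 1*0) + 5/((1*(-2)))) + 0) = -14 + 7*(3*(1/(-4 + 0) + 5/(-2)) + 0) = -14 + 7*(3*(1/(-4) + 5*(-½)) + 0) = -14 + 7*(3*(1*(-¼) - 5/2) + 0) = -14 + 7*(3*(-¼ - 5/2) + 0) = -14 + 7*(3*(-11/4) + 0) = -14 + 7*(-33/4 + 0) = -14 + 7*(-33/4) = -14 - 231/4 = -287/4 ≈ -71.750)
N(Z, R) = R + Z
-N((-7 - 7)², h) = -(-287/4 + (-7 - 7)²) = -(-287/4 + (-14)²) = -(-287/4 + 196) = -1*497/4 = -497/4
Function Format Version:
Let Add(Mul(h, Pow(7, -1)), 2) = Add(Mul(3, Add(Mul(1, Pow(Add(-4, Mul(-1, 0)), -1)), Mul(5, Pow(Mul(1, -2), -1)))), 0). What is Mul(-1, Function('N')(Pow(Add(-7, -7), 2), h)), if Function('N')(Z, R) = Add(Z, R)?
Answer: Rational(-497, 4) ≈ -124.25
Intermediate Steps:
h = Rational(-287, 4) (h = Add(-14, Mul(7, Add(Mul(3, Add(Mul(1, Pow(Add(-4, Mul(-1, 0)), -1)), Mul(5, Pow(Mul(1, -2), -1)))), 0))) = Add(-14, Mul(7, Add(Mul(3, Add(Mul(1, Pow(Add(-4, 0), -1)), Mul(5, Pow(-2, -1)))), 0))) = Add(-14, Mul(7, Add(Mul(3, Add(Mul(1, Pow(-4, -1)), Mul(5, Rational(-1, 2)))), 0))) = Add(-14, Mul(7, Add(Mul(3, Add(Mul(1, Rational(-1, 4)), Rational(-5, 2))), 0))) = Add(-14, Mul(7, Add(Mul(3, Add(Rational(-1, 4), Rational(-5, 2))), 0))) = Add(-14, Mul(7, Add(Mul(3, Rational(-11, 4)), 0))) = Add(-14, Mul(7, Add(Rational(-33, 4), 0))) = Add(-14, Mul(7, Rational(-33, 4))) = Add(-14, Rational(-231, 4)) = Rational(-287, 4) ≈ -71.750)
Function('N')(Z, R) = Add(R, Z)
Mul(-1, Function('N')(Pow(Add(-7, -7), 2), h)) = Mul(-1, Add(Rational(-287, 4), Pow(Add(-7, -7), 2))) = Mul(-1, Add(Rational(-287, 4), Pow(-14, 2))) = Mul(-1, Add(Rational(-287, 4), 196)) = Mul(-1, Rational(497, 4)) = Rational(-497, 4)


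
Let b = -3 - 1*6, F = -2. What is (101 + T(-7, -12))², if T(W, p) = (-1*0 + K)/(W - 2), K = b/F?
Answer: 40401/4 ≈ 10100.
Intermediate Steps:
b = -9 (b = -3 - 6 = -9)
K = 9/2 (K = -9/(-2) = -9*(-½) = 9/2 ≈ 4.5000)
T(W, p) = 9/(2*(-2 + W)) (T(W, p) = (-1*0 + 9/2)/(W - 2) = (0 + 9/2)/(-2 + W) = 9/(2*(-2 + W)))
(101 + T(-7, -12))² = (101 + 9/(2*(-2 - 7)))² = (101 + (9/2)/(-9))² = (101 + (9/2)*(-⅑))² = (101 - ½)² = (201/2)² = 40401/4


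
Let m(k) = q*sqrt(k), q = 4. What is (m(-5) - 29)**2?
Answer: 761 - 232*I*sqrt(5) ≈ 761.0 - 518.77*I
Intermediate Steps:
m(k) = 4*sqrt(k)
(m(-5) - 29)**2 = (4*sqrt(-5) - 29)**2 = (4*(I*sqrt(5)) - 29)**2 = (4*I*sqrt(5) - 29)**2 = (-29 + 4*I*sqrt(5))**2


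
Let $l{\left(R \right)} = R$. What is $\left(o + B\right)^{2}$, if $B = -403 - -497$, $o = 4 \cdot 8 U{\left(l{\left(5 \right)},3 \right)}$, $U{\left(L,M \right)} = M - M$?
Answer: $8836$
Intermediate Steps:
$U{\left(L,M \right)} = 0$
$o = 0$ ($o = 4 \cdot 8 \cdot 0 = 32 \cdot 0 = 0$)
$B = 94$ ($B = -403 + 497 = 94$)
$\left(o + B\right)^{2} = \left(0 + 94\right)^{2} = 94^{2} = 8836$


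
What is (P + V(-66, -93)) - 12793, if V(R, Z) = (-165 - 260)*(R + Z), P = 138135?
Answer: 192917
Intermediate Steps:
V(R, Z) = -425*R - 425*Z (V(R, Z) = -425*(R + Z) = -425*R - 425*Z)
(P + V(-66, -93)) - 12793 = (138135 + (-425*(-66) - 425*(-93))) - 12793 = (138135 + (28050 + 39525)) - 12793 = (138135 + 67575) - 12793 = 205710 - 12793 = 192917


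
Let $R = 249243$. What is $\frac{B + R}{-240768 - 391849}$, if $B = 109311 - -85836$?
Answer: $- \frac{444390}{632617} \approx -0.70246$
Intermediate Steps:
$B = 195147$ ($B = 109311 + 85836 = 195147$)
$\frac{B + R}{-240768 - 391849} = \frac{195147 + 249243}{-240768 - 391849} = \frac{444390}{-632617} = 444390 \left(- \frac{1}{632617}\right) = - \frac{444390}{632617}$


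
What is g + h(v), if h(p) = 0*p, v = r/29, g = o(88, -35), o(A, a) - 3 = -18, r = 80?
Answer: -15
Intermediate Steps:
o(A, a) = -15 (o(A, a) = 3 - 18 = -15)
g = -15
v = 80/29 ≈ 2.7586
h(p) = 0
g + h(v) = -15 + 0 = -15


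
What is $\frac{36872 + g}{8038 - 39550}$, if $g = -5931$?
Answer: $- \frac{30941}{31512} \approx -0.98188$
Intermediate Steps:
$\frac{36872 + g}{8038 - 39550} = \frac{36872 - 5931}{8038 - 39550} = \frac{30941}{-31512} = 30941 \left(- \frac{1}{31512}\right) = - \frac{30941}{31512}$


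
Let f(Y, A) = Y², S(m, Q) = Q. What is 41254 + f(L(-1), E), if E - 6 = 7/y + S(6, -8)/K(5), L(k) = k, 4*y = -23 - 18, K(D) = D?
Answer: 41255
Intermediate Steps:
y = -41/4 (y = (-23 - 18)/4 = (¼)*(-41) = -41/4 ≈ -10.250)
E = 762/205 (E = 6 + (7/(-41/4) - 8/5) = 6 + (7*(-4/41) - 8*⅕) = 6 + (-28/41 - 8/5) = 6 - 468/205 = 762/205 ≈ 3.7171)
41254 + f(L(-1), E) = 41254 + (-1)² = 41254 + 1 = 41255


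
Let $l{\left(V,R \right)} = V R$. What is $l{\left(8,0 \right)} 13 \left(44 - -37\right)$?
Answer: $0$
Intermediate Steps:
$l{\left(V,R \right)} = R V$
$l{\left(8,0 \right)} 13 \left(44 - -37\right) = 0 \cdot 8 \cdot 13 \left(44 - -37\right) = 0 \cdot 13 \left(44 + 37\right) = 0 \cdot 81 = 0$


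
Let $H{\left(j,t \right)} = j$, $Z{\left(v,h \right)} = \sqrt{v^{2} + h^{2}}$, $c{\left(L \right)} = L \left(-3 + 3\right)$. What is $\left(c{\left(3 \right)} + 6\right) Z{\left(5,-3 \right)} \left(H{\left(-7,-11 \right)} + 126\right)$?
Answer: $714 \sqrt{34} \approx 4163.3$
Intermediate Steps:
$c{\left(L \right)} = 0$ ($c{\left(L \right)} = L 0 = 0$)
$Z{\left(v,h \right)} = \sqrt{h^{2} + v^{2}}$
$\left(c{\left(3 \right)} + 6\right) Z{\left(5,-3 \right)} \left(H{\left(-7,-11 \right)} + 126\right) = \left(0 + 6\right) \sqrt{\left(-3\right)^{2} + 5^{2}} \left(-7 + 126\right) = 6 \sqrt{9 + 25} \cdot 119 = 6 \sqrt{34} \cdot 119 = 714 \sqrt{34}$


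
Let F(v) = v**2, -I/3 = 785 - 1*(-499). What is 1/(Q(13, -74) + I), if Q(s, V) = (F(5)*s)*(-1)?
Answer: -1/4177 ≈ -0.00023941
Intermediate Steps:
I = -3852 (I = -3*(785 - 1*(-499)) = -3*(785 + 499) = -3*1284 = -3852)
Q(s, V) = -25*s (Q(s, V) = (5**2*s)*(-1) = (25*s)*(-1) = -25*s)
1/(Q(13, -74) + I) = 1/(-25*13 - 3852) = 1/(-325 - 3852) = 1/(-4177) = -1/4177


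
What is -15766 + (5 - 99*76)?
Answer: -23285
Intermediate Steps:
-15766 + (5 - 99*76) = -15766 + (5 - 7524) = -15766 - 7519 = -23285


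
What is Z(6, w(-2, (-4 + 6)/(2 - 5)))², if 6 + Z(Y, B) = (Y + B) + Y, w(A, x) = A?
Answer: 16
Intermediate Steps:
Z(Y, B) = -6 + B + 2*Y (Z(Y, B) = -6 + ((Y + B) + Y) = -6 + ((B + Y) + Y) = -6 + (B + 2*Y) = -6 + B + 2*Y)
Z(6, w(-2, (-4 + 6)/(2 - 5)))² = (-6 - 2 + 2*6)² = (-6 - 2 + 12)² = 4² = 16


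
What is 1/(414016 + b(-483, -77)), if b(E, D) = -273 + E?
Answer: 1/413260 ≈ 2.4198e-6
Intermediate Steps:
1/(414016 + b(-483, -77)) = 1/(414016 + (-273 - 483)) = 1/(414016 - 756) = 1/413260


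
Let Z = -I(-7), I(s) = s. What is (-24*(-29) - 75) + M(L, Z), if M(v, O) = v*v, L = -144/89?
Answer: 4939677/7921 ≈ 623.62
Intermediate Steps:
L = -144/89 (L = -144*1/89 = -144/89 ≈ -1.6180)
Z = 7 (Z = -1*(-7) = 7)
M(v, O) = v²
(-24*(-29) - 75) + M(L, Z) = (-24*(-29) - 75) + (-144/89)² = (696 - 75) + 20736/7921 = 621 + 20736/7921 = 4939677/7921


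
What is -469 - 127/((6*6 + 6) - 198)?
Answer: -73037/156 ≈ -468.19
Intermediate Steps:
-469 - 127/((6*6 + 6) - 198) = -469 - 127/((36 + 6) - 198) = -469 - 127/(42 - 198) = -469 - 127/(-156) = -469 - 127*(-1/156) = -469 + 127/156 = -73037/156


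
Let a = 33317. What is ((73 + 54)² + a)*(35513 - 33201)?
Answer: 114319152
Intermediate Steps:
((73 + 54)² + a)*(35513 - 33201) = ((73 + 54)² + 33317)*(35513 - 33201) = (127² + 33317)*2312 = (16129 + 33317)*2312 = 49446*2312 = 114319152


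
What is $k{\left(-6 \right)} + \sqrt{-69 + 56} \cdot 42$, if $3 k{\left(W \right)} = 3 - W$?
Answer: $3 + 42 i \sqrt{13} \approx 3.0 + 151.43 i$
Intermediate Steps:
$k{\left(W \right)} = 1 - \frac{W}{3}$ ($k{\left(W \right)} = \frac{3 - W}{3} = 1 - \frac{W}{3}$)
$k{\left(-6 \right)} + \sqrt{-69 + 56} \cdot 42 = \left(1 - -2\right) + \sqrt{-69 + 56} \cdot 42 = \left(1 + 2\right) + \sqrt{-13} \cdot 42 = 3 + i \sqrt{13} \cdot 42 = 3 + 42 i \sqrt{13}$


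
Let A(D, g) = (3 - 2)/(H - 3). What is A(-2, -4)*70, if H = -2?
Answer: -14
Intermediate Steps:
A(D, g) = -⅕ (A(D, g) = (3 - 2)/(-2 - 3) = 1/(-5) = 1*(-⅕) = -⅕)
A(-2, -4)*70 = -⅕*70 = -14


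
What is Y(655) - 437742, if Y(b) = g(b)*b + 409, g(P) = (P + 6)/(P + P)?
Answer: -874005/2 ≈ -4.3700e+5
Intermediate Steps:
g(P) = (6 + P)/(2*P) (g(P) = (6 + P)/((2*P)) = (6 + P)*(1/(2*P)) = (6 + P)/(2*P))
Y(b) = 412 + b/2 (Y(b) = ((6 + b)/(2*b))*b + 409 = (3 + b/2) + 409 = 412 + b/2)
Y(655) - 437742 = (412 + (½)*655) - 437742 = (412 + 655/2) - 437742 = 1479/2 - 437742 = -874005/2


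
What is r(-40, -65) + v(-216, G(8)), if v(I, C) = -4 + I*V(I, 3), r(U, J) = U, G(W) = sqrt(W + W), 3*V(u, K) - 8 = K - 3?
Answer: -620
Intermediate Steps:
V(u, K) = 5/3 + K/3 (V(u, K) = 8/3 + (K - 3)/3 = 8/3 + (-3 + K)/3 = 8/3 + (-1 + K/3) = 5/3 + K/3)
G(W) = sqrt(2)*sqrt(W) (G(W) = sqrt(2*W) = sqrt(2)*sqrt(W))
v(I, C) = -4 + 8*I/3 (v(I, C) = -4 + I*(5/3 + (1/3)*3) = -4 + I*(5/3 + 1) = -4 + I*(8/3) = -4 + 8*I/3)
r(-40, -65) + v(-216, G(8)) = -40 + (-4 + (8/3)*(-216)) = -40 + (-4 - 576) = -40 - 580 = -620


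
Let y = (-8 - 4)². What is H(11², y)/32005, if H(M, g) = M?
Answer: 121/32005 ≈ 0.0037807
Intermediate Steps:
y = 144 (y = (-12)² = 144)
H(11², y)/32005 = 11²/32005 = 121*(1/32005) = 121/32005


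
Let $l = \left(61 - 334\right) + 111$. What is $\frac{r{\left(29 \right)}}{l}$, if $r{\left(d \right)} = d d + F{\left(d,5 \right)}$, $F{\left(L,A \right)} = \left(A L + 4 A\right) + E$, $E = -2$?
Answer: $- \frac{502}{81} \approx -6.1975$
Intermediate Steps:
$F{\left(L,A \right)} = -2 + 4 A + A L$ ($F{\left(L,A \right)} = \left(A L + 4 A\right) - 2 = \left(4 A + A L\right) - 2 = -2 + 4 A + A L$)
$l = -162$ ($l = -273 + 111 = -162$)
$r{\left(d \right)} = 18 + d^{2} + 5 d$ ($r{\left(d \right)} = d d + \left(-2 + 4 \cdot 5 + 5 d\right) = d^{2} + \left(-2 + 20 + 5 d\right) = d^{2} + \left(18 + 5 d\right) = 18 + d^{2} + 5 d$)
$\frac{r{\left(29 \right)}}{l} = \frac{18 + 29^{2} + 5 \cdot 29}{-162} = \left(18 + 841 + 145\right) \left(- \frac{1}{162}\right) = 1004 \left(- \frac{1}{162}\right) = - \frac{502}{81}$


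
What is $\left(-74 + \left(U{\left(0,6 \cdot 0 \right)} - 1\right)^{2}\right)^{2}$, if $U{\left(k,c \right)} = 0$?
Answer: $5329$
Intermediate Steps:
$\left(-74 + \left(U{\left(0,6 \cdot 0 \right)} - 1\right)^{2}\right)^{2} = \left(-74 + \left(0 - 1\right)^{2}\right)^{2} = \left(-74 + \left(-1\right)^{2}\right)^{2} = \left(-74 + 1\right)^{2} = \left(-73\right)^{2} = 5329$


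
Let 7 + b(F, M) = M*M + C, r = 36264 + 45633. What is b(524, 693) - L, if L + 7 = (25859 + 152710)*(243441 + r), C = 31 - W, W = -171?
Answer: -58094800871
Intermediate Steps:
r = 81897
C = 202 (C = 31 - 1*(-171) = 31 + 171 = 202)
L = 58095281315 (L = -7 + (25859 + 152710)*(243441 + 81897) = -7 + 178569*325338 = -7 + 58095281322 = 58095281315)
b(F, M) = 195 + M² (b(F, M) = -7 + (M*M + 202) = -7 + (M² + 202) = -7 + (202 + M²) = 195 + M²)
b(524, 693) - L = (195 + 693²) - 1*58095281315 = (195 + 480249) - 58095281315 = 480444 - 58095281315 = -58094800871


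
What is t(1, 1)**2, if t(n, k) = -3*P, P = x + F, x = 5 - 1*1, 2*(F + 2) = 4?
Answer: 144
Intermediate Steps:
F = 0 (F = -2 + (1/2)*4 = -2 + 2 = 0)
x = 4 (x = 5 - 1 = 4)
P = 4 (P = 4 + 0 = 4)
t(n, k) = -12 (t(n, k) = -3*4 = -12)
t(1, 1)**2 = (-12)**2 = 144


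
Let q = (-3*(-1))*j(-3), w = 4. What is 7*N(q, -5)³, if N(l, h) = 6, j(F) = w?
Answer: 1512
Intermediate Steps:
j(F) = 4
q = 12 (q = -3*(-1)*4 = 3*4 = 12)
7*N(q, -5)³ = 7*6³ = 7*216 = 1512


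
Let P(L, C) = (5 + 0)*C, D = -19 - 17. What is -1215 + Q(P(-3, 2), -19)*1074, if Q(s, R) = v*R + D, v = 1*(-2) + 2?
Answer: -39879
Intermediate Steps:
D = -36
P(L, C) = 5*C
v = 0 (v = -2 + 2 = 0)
Q(s, R) = -36 (Q(s, R) = 0*R - 36 = 0 - 36 = -36)
-1215 + Q(P(-3, 2), -19)*1074 = -1215 - 36*1074 = -1215 - 38664 = -39879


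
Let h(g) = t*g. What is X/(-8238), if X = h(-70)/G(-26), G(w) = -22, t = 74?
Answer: -1295/45309 ≈ -0.028582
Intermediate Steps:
h(g) = 74*g
X = 2590/11 (X = (74*(-70))/(-22) = -5180*(-1/22) = 2590/11 ≈ 235.45)
X/(-8238) = (2590/11)/(-8238) = (2590/11)*(-1/8238) = -1295/45309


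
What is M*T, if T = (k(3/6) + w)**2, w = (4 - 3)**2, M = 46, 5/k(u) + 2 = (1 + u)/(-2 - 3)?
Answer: 1458/23 ≈ 63.391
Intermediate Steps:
k(u) = 5/(-11/5 - u/5) (k(u) = 5/(-2 + (1 + u)/(-2 - 3)) = 5/(-2 + (1 + u)/(-5)) = 5/(-2 + (1 + u)*(-1/5)) = 5/(-2 + (-1/5 - u/5)) = 5/(-11/5 - u/5))
w = 1 (w = 1**2 = 1)
T = 729/529 (T = (-25/(11 + 3/6) + 1)**2 = (-25/(11 + 3*(1/6)) + 1)**2 = (-25/(11 + 1/2) + 1)**2 = (-25/23/2 + 1)**2 = (-25*2/23 + 1)**2 = (-50/23 + 1)**2 = (-27/23)**2 = 729/529 ≈ 1.3781)
M*T = 46*(729/529) = 1458/23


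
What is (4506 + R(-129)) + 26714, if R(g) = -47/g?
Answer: 4027427/129 ≈ 31220.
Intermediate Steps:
(4506 + R(-129)) + 26714 = (4506 - 47/(-129)) + 26714 = (4506 - 47*(-1/129)) + 26714 = (4506 + 47/129) + 26714 = 581321/129 + 26714 = 4027427/129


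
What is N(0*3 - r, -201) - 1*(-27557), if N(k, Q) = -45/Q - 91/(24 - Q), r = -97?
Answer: 415419053/15075 ≈ 27557.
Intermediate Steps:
N(k, Q) = -91/(24 - Q) - 45/Q
N(0*3 - r, -201) - 1*(-27557) = 2*(540 + 23*(-201))/(-201*(-24 - 201)) - 1*(-27557) = 2*(-1/201)*(540 - 4623)/(-225) + 27557 = 2*(-1/201)*(-1/225)*(-4083) + 27557 = -2722/15075 + 27557 = 415419053/15075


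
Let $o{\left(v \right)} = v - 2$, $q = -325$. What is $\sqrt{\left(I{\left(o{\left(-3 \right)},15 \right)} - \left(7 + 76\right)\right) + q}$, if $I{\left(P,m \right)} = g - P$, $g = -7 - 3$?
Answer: $i \sqrt{413} \approx 20.322 i$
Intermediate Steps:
$o{\left(v \right)} = -2 + v$ ($o{\left(v \right)} = v - 2 = -2 + v$)
$g = -10$
$I{\left(P,m \right)} = -10 - P$
$\sqrt{\left(I{\left(o{\left(-3 \right)},15 \right)} - \left(7 + 76\right)\right) + q} = \sqrt{\left(\left(-10 - \left(-2 - 3\right)\right) - \left(7 + 76\right)\right) - 325} = \sqrt{\left(\left(-10 - -5\right) - 83\right) - 325} = \sqrt{\left(\left(-10 + 5\right) - 83\right) - 325} = \sqrt{\left(-5 - 83\right) - 325} = \sqrt{-88 - 325} = \sqrt{-413} = i \sqrt{413}$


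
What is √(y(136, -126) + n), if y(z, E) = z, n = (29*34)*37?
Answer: √36618 ≈ 191.36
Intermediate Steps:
n = 36482 (n = 986*37 = 36482)
√(y(136, -126) + n) = √(136 + 36482) = √36618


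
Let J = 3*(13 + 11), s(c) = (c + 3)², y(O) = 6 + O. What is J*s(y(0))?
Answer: 5832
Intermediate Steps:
s(c) = (3 + c)²
J = 72 (J = 3*24 = 72)
J*s(y(0)) = 72*(3 + (6 + 0))² = 72*(3 + 6)² = 72*9² = 72*81 = 5832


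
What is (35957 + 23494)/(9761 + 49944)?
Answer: 59451/59705 ≈ 0.99575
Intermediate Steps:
(35957 + 23494)/(9761 + 49944) = 59451/59705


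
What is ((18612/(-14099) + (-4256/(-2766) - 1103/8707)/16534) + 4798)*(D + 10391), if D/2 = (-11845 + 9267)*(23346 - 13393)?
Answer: -98691247865071649832054643/401013440093478 ≈ -2.4610e+11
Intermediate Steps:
D = -51317668 (D = 2*((-11845 + 9267)*(23346 - 13393)) = 2*(-2578*9953) = 2*(-25658834) = -51317668)
((18612/(-14099) + (-4256/(-2766) - 1103/8707)/16534) + 4798)*(D + 10391) = ((18612/(-14099) + (-4256/(-2766) - 1103/8707)/16534) + 4798)*(-51317668 + 10391) = ((18612*(-1/14099) + (-4256*(-1/2766) - 1103*1/8707)*(1/16534)) + 4798)*(-51307277) = ((-18612/14099 + (2128/1383 - 1103/8707)*(1/16534)) + 4798)*(-51307277) = ((-18612/14099 + (17003047/12041781)*(1/16534)) + 4798)*(-51307277) = ((-18612/14099 + 17003047/199098807054) + 4798)*(-51307277) = (-3705387270929395/2807094080654346 + 4798)*(-51307277) = (13464732011708622713/2807094080654346)*(-51307277) = -98691247865071649832054643/401013440093478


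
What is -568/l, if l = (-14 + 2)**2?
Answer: -71/18 ≈ -3.9444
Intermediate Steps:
l = 144 (l = (-12)**2 = 144)
-568/l = -568/144 = -568*1/144 = -71/18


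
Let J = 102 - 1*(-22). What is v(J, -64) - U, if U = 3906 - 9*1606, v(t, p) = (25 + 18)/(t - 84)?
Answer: 421963/40 ≈ 10549.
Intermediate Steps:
J = 124 (J = 102 + 22 = 124)
v(t, p) = 43/(-84 + t)
U = -10548 (U = 3906 - 14454 = -10548)
v(J, -64) - U = 43/(-84 + 124) - 1*(-10548) = 43/40 + 10548 = 421963/40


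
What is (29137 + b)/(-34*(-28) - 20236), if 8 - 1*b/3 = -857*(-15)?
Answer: 2351/4821 ≈ 0.48766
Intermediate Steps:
b = -38541 (b = 24 - (-2571)*(-15) = 24 - 3*12855 = 24 - 38565 = -38541)
(29137 + b)/(-34*(-28) - 20236) = (29137 - 38541)/(-34*(-28) - 20236) = -9404/(952 - 20236) = -9404/(-19284) = -9404*(-1/19284) = 2351/4821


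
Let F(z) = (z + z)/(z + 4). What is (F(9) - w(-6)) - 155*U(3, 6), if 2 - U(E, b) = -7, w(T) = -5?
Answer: -18052/13 ≈ -1388.6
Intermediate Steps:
F(z) = 2*z/(4 + z) (F(z) = (2*z)/(4 + z) = 2*z/(4 + z))
U(E, b) = 9 (U(E, b) = 2 - 1*(-7) = 2 + 7 = 9)
(F(9) - w(-6)) - 155*U(3, 6) = (2*9/(4 + 9) - 1*(-5)) - 155*9 = (2*9/13 + 5) - 1395 = (2*9*(1/13) + 5) - 1395 = (18/13 + 5) - 1395 = 83/13 - 1395 = -18052/13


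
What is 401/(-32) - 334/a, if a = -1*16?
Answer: 267/32 ≈ 8.3438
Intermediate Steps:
a = -16
401/(-32) - 334/a = 401/(-32) - 334/(-16) = 401*(-1/32) - 334*(-1/16) = -401/32 + 167/8 = 267/32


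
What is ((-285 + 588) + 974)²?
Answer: 1630729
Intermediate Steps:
((-285 + 588) + 974)² = (303 + 974)² = 1277² = 1630729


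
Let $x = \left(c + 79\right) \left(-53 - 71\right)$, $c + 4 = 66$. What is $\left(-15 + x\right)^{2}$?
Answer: $306215001$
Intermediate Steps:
$c = 62$ ($c = -4 + 66 = 62$)
$x = -17484$ ($x = \left(62 + 79\right) \left(-53 - 71\right) = 141 \left(-124\right) = -17484$)
$\left(-15 + x\right)^{2} = \left(-15 - 17484\right)^{2} = \left(-17499\right)^{2} = 306215001$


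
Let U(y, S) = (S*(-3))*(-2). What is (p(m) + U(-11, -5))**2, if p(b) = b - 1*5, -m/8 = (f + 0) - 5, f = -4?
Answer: 1369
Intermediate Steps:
U(y, S) = 6*S (U(y, S) = -3*S*(-2) = 6*S)
m = 72 (m = -8*((-4 + 0) - 5) = -8*(-4 - 5) = -8*(-9) = 72)
p(b) = -5 + b (p(b) = b - 5 = -5 + b)
(p(m) + U(-11, -5))**2 = ((-5 + 72) + 6*(-5))**2 = (67 - 30)**2 = 37**2 = 1369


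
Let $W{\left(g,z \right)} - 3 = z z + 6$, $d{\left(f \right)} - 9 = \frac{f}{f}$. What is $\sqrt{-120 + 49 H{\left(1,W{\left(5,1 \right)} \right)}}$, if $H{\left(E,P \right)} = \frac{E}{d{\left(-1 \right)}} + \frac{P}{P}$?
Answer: $\frac{i \sqrt{6610}}{10} \approx 8.1302 i$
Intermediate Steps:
$d{\left(f \right)} = 10$ ($d{\left(f \right)} = 9 + \frac{f}{f} = 9 + 1 = 10$)
$W{\left(g,z \right)} = 9 + z^{2}$ ($W{\left(g,z \right)} = 3 + \left(z z + 6\right) = 3 + \left(z^{2} + 6\right) = 3 + \left(6 + z^{2}\right) = 9 + z^{2}$)
$H{\left(E,P \right)} = 1 + \frac{E}{10}$ ($H{\left(E,P \right)} = \frac{E}{10} + \frac{P}{P} = E \frac{1}{10} + 1 = \frac{E}{10} + 1 = 1 + \frac{E}{10}$)
$\sqrt{-120 + 49 H{\left(1,W{\left(5,1 \right)} \right)}} = \sqrt{-120 + 49 \left(1 + \frac{1}{10} \cdot 1\right)} = \sqrt{-120 + 49 \left(1 + \frac{1}{10}\right)} = \sqrt{-120 + 49 \cdot \frac{11}{10}} = \sqrt{-120 + \frac{539}{10}} = \sqrt{- \frac{661}{10}} = \frac{i \sqrt{6610}}{10}$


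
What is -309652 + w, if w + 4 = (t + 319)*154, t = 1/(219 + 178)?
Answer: -103430256/397 ≈ -2.6053e+5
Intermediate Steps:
t = 1/397 ≈ 0.0025189
w = 19501588/397 (w = -4 + (1/397 + 319)*154 = -4 + (126644/397)*154 = -4 + 19503176/397 = 19501588/397 ≈ 49122.)
-309652 + w = -309652 + 19501588/397 = -103430256/397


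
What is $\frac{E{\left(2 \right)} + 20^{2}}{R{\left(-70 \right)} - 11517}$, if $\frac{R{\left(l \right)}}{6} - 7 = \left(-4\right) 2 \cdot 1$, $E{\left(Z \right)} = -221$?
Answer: $- \frac{179}{11523} \approx -0.015534$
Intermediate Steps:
$R{\left(l \right)} = -6$ ($R{\left(l \right)} = 42 + 6 \left(-4\right) 2 \cdot 1 = 42 + 6 \left(\left(-8\right) 1\right) = 42 + 6 \left(-8\right) = 42 - 48 = -6$)
$\frac{E{\left(2 \right)} + 20^{2}}{R{\left(-70 \right)} - 11517} = \frac{-221 + 20^{2}}{-6 - 11517} = \frac{-221 + 400}{-11523} = 179 \left(- \frac{1}{11523}\right) = - \frac{179}{11523}$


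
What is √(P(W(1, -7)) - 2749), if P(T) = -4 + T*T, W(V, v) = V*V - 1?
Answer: I*√2753 ≈ 52.469*I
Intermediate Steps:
W(V, v) = -1 + V² (W(V, v) = V² - 1 = -1 + V²)
P(T) = -4 + T²
√(P(W(1, -7)) - 2749) = √((-4 + (-1 + 1²)²) - 2749) = √((-4 + (-1 + 1)²) - 2749) = √((-4 + 0²) - 2749) = √((-4 + 0) - 2749) = √(-4 - 2749) = √(-2753) = I*√2753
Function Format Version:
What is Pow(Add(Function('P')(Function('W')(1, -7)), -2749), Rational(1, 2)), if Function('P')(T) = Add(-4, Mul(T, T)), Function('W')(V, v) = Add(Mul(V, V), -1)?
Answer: Mul(I, Pow(2753, Rational(1, 2))) ≈ Mul(52.469, I)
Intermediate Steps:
Function('W')(V, v) = Add(-1, Pow(V, 2)) (Function('W')(V, v) = Add(Pow(V, 2), -1) = Add(-1, Pow(V, 2)))
Function('P')(T) = Add(-4, Pow(T, 2))
Pow(Add(Function('P')(Function('W')(1, -7)), -2749), Rational(1, 2)) = Pow(Add(Add(-4, Pow(Add(-1, Pow(1, 2)), 2)), -2749), Rational(1, 2)) = Pow(Add(Add(-4, Pow(Add(-1, 1), 2)), -2749), Rational(1, 2)) = Pow(Add(Add(-4, Pow(0, 2)), -2749), Rational(1, 2)) = Pow(Add(Add(-4, 0), -2749), Rational(1, 2)) = Pow(Add(-4, -2749), Rational(1, 2)) = Pow(-2753, Rational(1, 2)) = Mul(I, Pow(2753, Rational(1, 2)))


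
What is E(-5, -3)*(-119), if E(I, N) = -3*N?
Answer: -1071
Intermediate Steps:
E(-5, -3)*(-119) = -3*(-3)*(-119) = 9*(-119) = -1071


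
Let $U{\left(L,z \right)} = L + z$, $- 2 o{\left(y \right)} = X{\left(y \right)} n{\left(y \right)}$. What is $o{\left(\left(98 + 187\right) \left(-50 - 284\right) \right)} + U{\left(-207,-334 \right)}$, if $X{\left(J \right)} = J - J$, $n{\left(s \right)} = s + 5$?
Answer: $-541$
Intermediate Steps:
$n{\left(s \right)} = 5 + s$
$X{\left(J \right)} = 0$
$o{\left(y \right)} = 0$ ($o{\left(y \right)} = - \frac{0 \left(5 + y\right)}{2} = \left(- \frac{1}{2}\right) 0 = 0$)
$o{\left(\left(98 + 187\right) \left(-50 - 284\right) \right)} + U{\left(-207,-334 \right)} = 0 - 541 = -541$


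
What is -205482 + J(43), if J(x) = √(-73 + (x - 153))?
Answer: -205482 + I*√183 ≈ -2.0548e+5 + 13.528*I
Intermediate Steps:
J(x) = √(-226 + x) (J(x) = √(-73 + (-153 + x)) = √(-226 + x))
-205482 + J(43) = -205482 + √(-226 + 43) = -205482 + √(-183) = -205482 + I*√183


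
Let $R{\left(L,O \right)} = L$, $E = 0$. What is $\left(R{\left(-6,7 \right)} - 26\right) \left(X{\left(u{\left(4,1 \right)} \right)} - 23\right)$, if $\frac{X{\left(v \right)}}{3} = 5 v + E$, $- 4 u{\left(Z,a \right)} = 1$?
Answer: $856$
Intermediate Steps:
$u{\left(Z,a \right)} = - \frac{1}{4}$ ($u{\left(Z,a \right)} = \left(- \frac{1}{4}\right) 1 = - \frac{1}{4}$)
$X{\left(v \right)} = 15 v$ ($X{\left(v \right)} = 3 \left(5 v + 0\right) = 3 \cdot 5 v = 15 v$)
$\left(R{\left(-6,7 \right)} - 26\right) \left(X{\left(u{\left(4,1 \right)} \right)} - 23\right) = \left(-6 - 26\right) \left(15 \left(- \frac{1}{4}\right) - 23\right) = \left(-6 - 26\right) \left(- \frac{15}{4} - 23\right) = \left(-32\right) \left(- \frac{107}{4}\right) = 856$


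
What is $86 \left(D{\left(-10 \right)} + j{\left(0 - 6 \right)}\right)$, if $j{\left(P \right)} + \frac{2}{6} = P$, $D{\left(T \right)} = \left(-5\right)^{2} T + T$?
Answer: $- \frac{68714}{3} \approx -22905.0$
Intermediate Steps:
$D{\left(T \right)} = 26 T$ ($D{\left(T \right)} = 25 T + T = 26 T$)
$j{\left(P \right)} = - \frac{1}{3} + P$
$86 \left(D{\left(-10 \right)} + j{\left(0 - 6 \right)}\right) = 86 \left(26 \left(-10\right) + \left(- \frac{1}{3} + \left(0 - 6\right)\right)\right) = 86 \left(-260 - \frac{19}{3}\right) = 86 \left(- \frac{799}{3}\right) = - \frac{68714}{3}$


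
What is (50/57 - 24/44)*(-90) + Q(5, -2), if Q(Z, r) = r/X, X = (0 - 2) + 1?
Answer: -5822/209 ≈ -27.856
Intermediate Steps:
X = -1 (X = -2 + 1 = -1)
Q(Z, r) = -r (Q(Z, r) = r/(-1) = r*(-1) = -r)
(50/57 - 24/44)*(-90) + Q(5, -2) = (50/57 - 24/44)*(-90) - 1*(-2) = (50*(1/57) - 24*1/44)*(-90) + 2 = (50/57 - 6/11)*(-90) + 2 = (208/627)*(-90) + 2 = -6240/209 + 2 = -5822/209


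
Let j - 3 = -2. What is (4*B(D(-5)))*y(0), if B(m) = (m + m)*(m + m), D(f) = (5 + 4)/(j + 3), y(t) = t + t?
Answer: 0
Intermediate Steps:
j = 1 (j = 3 - 2 = 1)
y(t) = 2*t
D(f) = 9/4 (D(f) = (5 + 4)/(1 + 3) = 9/4)
B(m) = 4*m² (B(m) = (2*m)*(2*m) = 4*m²)
(4*B(D(-5)))*y(0) = (4*(4*(9/4)²))*(2*0) = (4*(4*(81/16)))*0 = (4*(81/4))*0 = 81*0 = 0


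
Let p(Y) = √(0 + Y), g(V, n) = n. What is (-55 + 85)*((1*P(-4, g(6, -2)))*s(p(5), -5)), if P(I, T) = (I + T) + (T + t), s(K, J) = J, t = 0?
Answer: 1200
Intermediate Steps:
p(Y) = √Y
P(I, T) = I + 2*T (P(I, T) = (I + T) + (T + 0) = (I + T) + T = I + 2*T)
(-55 + 85)*((1*P(-4, g(6, -2)))*s(p(5), -5)) = (-55 + 85)*((1*(-4 + 2*(-2)))*(-5)) = 30*((1*(-4 - 4))*(-5)) = 30*((1*(-8))*(-5)) = 30*(-8*(-5)) = 30*40 = 1200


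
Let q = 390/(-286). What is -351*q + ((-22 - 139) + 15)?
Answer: 3659/11 ≈ 332.64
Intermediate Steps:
q = -15/11 (q = 390*(-1/286) = -15/11 ≈ -1.3636)
-351*q + ((-22 - 139) + 15) = -351*(-15/11) + ((-22 - 139) + 15) = 5265/11 + (-161 + 15) = 5265/11 - 146 = 3659/11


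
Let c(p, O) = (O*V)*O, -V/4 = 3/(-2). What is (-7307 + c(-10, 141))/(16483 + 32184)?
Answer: 111979/48667 ≈ 2.3009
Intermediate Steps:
V = 6 (V = -12/(-2) = -12*(-1)/2 = -4*(-3/2) = 6)
c(p, O) = 6*O² (c(p, O) = (O*6)*O = (6*O)*O = 6*O²)
(-7307 + c(-10, 141))/(16483 + 32184) = (-7307 + 6*141²)/(16483 + 32184) = (-7307 + 6*19881)/48667 = (-7307 + 119286)*(1/48667) = 111979*(1/48667) = 111979/48667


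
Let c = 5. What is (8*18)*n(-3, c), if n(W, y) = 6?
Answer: 864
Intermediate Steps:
(8*18)*n(-3, c) = (8*18)*6 = 144*6 = 864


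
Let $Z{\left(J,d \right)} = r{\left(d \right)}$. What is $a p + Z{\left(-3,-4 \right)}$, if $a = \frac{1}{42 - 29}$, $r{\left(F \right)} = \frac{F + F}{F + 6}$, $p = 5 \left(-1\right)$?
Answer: $- \frac{57}{13} \approx -4.3846$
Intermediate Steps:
$p = -5$
$r{\left(F \right)} = \frac{2 F}{6 + F}$
$Z{\left(J,d \right)} = \frac{2 d}{6 + d}$
$a = \frac{1}{13} \approx 0.076923$
$a p + Z{\left(-3,-4 \right)} = \frac{1}{13} \left(-5\right) + 2 \left(-4\right) \frac{1}{6 - 4} = - \frac{5}{13} + 2 \left(-4\right) \frac{1}{2} = - \frac{5}{13} - 4 = - \frac{57}{13}$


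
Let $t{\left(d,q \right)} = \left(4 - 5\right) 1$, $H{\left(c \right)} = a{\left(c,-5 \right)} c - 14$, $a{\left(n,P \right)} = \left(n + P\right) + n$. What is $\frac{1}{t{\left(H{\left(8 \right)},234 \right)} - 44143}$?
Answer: $- \frac{1}{44144} \approx -2.2653 \cdot 10^{-5}$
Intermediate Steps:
$a{\left(n,P \right)} = P + 2 n$ ($a{\left(n,P \right)} = \left(P + n\right) + n = P + 2 n$)
$H{\left(c \right)} = -14 + c \left(-5 + 2 c\right)$ ($H{\left(c \right)} = \left(-5 + 2 c\right) c - 14 = c \left(-5 + 2 c\right) - 14 = -14 + c \left(-5 + 2 c\right)$)
$t{\left(d,q \right)} = -1$ ($t{\left(d,q \right)} = \left(-1\right) 1 = -1$)
$\frac{1}{t{\left(H{\left(8 \right)},234 \right)} - 44143} = \frac{1}{-1 - 44143} = \frac{1}{-44144} = - \frac{1}{44144}$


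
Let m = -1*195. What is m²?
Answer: 38025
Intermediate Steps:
m = -195
m² = (-195)² = 38025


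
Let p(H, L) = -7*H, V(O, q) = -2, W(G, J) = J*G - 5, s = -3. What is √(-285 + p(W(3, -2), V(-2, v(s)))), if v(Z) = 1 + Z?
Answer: 4*I*√13 ≈ 14.422*I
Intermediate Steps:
W(G, J) = -5 + G*J (W(G, J) = G*J - 5 = -5 + G*J)
√(-285 + p(W(3, -2), V(-2, v(s)))) = √(-285 - 7*(-5 + 3*(-2))) = √(-285 - 7*(-5 - 6)) = √(-285 - 7*(-11)) = √(-285 + 77) = √(-208) = 4*I*√13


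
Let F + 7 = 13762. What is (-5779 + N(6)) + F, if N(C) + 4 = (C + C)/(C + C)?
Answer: 7973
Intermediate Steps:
F = 13755 (F = -7 + 13762 = 13755)
N(C) = -3 (N(C) = -4 + (C + C)/(C + C) = -4 + (2*C)/((2*C)) = -4 + (2*C)*(1/(2*C)) = -4 + 1 = -3)
(-5779 + N(6)) + F = (-5779 - 3) + 13755 = -5782 + 13755 = 7973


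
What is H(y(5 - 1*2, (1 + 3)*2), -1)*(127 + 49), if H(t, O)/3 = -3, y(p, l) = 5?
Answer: -1584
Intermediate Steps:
H(t, O) = -9 (H(t, O) = 3*(-3) = -9)
H(y(5 - 1*2, (1 + 3)*2), -1)*(127 + 49) = -9*(127 + 49) = -9*176 = -1584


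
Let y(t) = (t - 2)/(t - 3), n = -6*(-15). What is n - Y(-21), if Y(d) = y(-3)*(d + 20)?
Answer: 545/6 ≈ 90.833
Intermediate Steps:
n = 90
y(t) = (-2 + t)/(-3 + t)
Y(d) = 50/3 + 5*d/6 (Y(d) = ((-2 - 3)/(-3 - 3))*(d + 20) = (-5/(-6))*(20 + d) = (-⅙*(-5))*(20 + d) = 5*(20 + d)/6 = 50/3 + 5*d/6)
n - Y(-21) = 90 - (50/3 + (⅚)*(-21)) = 90 - (50/3 - 35/2) = 90 - 1*(-⅚) = 90 + ⅚ = 545/6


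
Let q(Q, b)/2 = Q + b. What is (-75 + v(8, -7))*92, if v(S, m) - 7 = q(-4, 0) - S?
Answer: -7728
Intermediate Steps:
q(Q, b) = 2*Q + 2*b (q(Q, b) = 2*(Q + b) = 2*Q + 2*b)
v(S, m) = -1 - S (v(S, m) = 7 + ((2*(-4) + 2*0) - S) = 7 + ((-8 + 0) - S) = 7 + (-8 - S) = -1 - S)
(-75 + v(8, -7))*92 = (-75 + (-1 - 1*8))*92 = (-75 + (-1 - 8))*92 = (-75 - 9)*92 = -84*92 = -7728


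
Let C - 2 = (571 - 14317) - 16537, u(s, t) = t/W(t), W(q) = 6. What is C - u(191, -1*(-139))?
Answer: -181825/6 ≈ -30304.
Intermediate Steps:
u(s, t) = t/6
C = -30281 (C = 2 + ((571 - 14317) - 16537) = 2 + (-13746 - 16537) = 2 - 30283 = -30281)
C - u(191, -1*(-139)) = -30281 - (-1*(-139))/6 = -30281 - 139/6 = -181825/6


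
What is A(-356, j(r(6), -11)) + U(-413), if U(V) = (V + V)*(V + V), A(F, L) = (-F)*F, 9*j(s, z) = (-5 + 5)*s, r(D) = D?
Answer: 555540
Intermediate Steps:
j(s, z) = 0 (j(s, z) = ((-5 + 5)*s)/9 = (0*s)/9 = (1/9)*0 = 0)
A(F, L) = -F**2
U(V) = 4*V**2 (U(V) = (2*V)*(2*V) = 4*V**2)
A(-356, j(r(6), -11)) + U(-413) = -1*(-356)**2 + 4*(-413)**2 = -1*126736 + 4*170569 = -126736 + 682276 = 555540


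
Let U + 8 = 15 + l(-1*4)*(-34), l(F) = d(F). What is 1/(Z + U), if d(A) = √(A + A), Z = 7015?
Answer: 3511/24658866 + 17*I*√2/12329433 ≈ 0.00014238 + 1.9499e-6*I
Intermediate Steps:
d(A) = √2*√A (d(A) = √(2*A) = √2*√A)
l(F) = √2*√F
U = 7 - 68*I*√2 (U = -8 + (15 + (√2*√(-1*4))*(-34)) = -8 + (15 + (√2*√(-4))*(-34)) = -8 + (15 + (√2*(2*I))*(-34)) = -8 + (15 + (2*I*√2)*(-34)) = -8 + (15 - 68*I*√2) = 7 - 68*I*√2 ≈ 7.0 - 96.167*I)
1/(Z + U) = 1/(7015 + (7 - 68*I*√2)) = 1/(7022 - 68*I*√2)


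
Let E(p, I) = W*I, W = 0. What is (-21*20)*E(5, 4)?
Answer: 0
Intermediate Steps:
E(p, I) = 0 (E(p, I) = 0*I = 0)
(-21*20)*E(5, 4) = -21*20*0 = -420*0 = 0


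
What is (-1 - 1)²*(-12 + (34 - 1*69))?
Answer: -188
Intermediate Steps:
(-1 - 1)²*(-12 + (34 - 1*69)) = (-2)²*(-12 + (34 - 69)) = 4*(-12 - 35) = 4*(-47) = -188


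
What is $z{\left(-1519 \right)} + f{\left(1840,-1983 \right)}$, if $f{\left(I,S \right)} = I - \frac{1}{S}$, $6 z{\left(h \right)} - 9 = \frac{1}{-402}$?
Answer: $\frac{2935962521}{1594332} \approx 1841.5$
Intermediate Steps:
$z{\left(h \right)} = \frac{3617}{2412}$ ($z{\left(h \right)} = \frac{3}{2} + \frac{1}{6 \left(-402\right)} = \frac{3}{2} + \frac{1}{6} \left(- \frac{1}{402}\right) = \frac{3}{2} - \frac{1}{2412} = \frac{3617}{2412}$)
$z{\left(-1519 \right)} + f{\left(1840,-1983 \right)} = \frac{3617}{2412} + \left(1840 - \frac{1}{-1983}\right) = \frac{3617}{2412} + \left(1840 - - \frac{1}{1983}\right) = \frac{3617}{2412} + \left(1840 + \frac{1}{1983}\right) = \frac{3617}{2412} + \frac{3648721}{1983} = \frac{2935962521}{1594332}$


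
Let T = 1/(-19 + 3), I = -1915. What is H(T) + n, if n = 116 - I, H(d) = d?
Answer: 32495/16 ≈ 2030.9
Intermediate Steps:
T = -1/16 (T = 1/(-16) = -1/16 ≈ -0.062500)
n = 2031 (n = 116 - 1*(-1915) = 116 + 1915 = 2031)
H(T) + n = -1/16 + 2031 = 32495/16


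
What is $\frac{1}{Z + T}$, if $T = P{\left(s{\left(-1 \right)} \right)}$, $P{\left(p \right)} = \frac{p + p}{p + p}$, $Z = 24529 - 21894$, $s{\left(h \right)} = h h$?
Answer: $\frac{1}{2636} \approx 0.00037936$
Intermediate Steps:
$s{\left(h \right)} = h^{2}$
$Z = 2635$
$P{\left(p \right)} = 1$ ($P{\left(p \right)} = \frac{2 p}{2 p} = 2 p \frac{1}{2 p} = 1$)
$T = 1$
$\frac{1}{Z + T} = \frac{1}{2635 + 1} = \frac{1}{2636}$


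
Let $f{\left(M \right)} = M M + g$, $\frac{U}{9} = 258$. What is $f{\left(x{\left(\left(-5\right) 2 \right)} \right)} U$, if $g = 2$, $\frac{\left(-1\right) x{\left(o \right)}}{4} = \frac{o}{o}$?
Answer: $41796$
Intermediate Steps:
$U = 2322$ ($U = 9 \cdot 258 = 2322$)
$x{\left(o \right)} = -4$ ($x{\left(o \right)} = - 4 \frac{o}{o} = \left(-4\right) 1 = -4$)
$f{\left(M \right)} = 2 + M^{2}$ ($f{\left(M \right)} = M M + 2 = M^{2} + 2 = 2 + M^{2}$)
$f{\left(x{\left(\left(-5\right) 2 \right)} \right)} U = \left(2 + \left(-4\right)^{2}\right) 2322 = \left(2 + 16\right) 2322 = 18 \cdot 2322 = 41796$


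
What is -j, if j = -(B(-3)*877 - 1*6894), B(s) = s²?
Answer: 999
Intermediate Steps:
j = -999 (j = -((-3)²*877 - 1*6894) = -(9*877 - 6894) = -(7893 - 6894) = -1*999 = -999)
-j = -1*(-999) = 999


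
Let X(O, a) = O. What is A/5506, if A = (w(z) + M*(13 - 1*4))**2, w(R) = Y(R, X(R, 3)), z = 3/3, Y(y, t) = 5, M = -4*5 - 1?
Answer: 16928/2753 ≈ 6.1489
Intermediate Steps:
M = -21 (M = -20 - 1 = -21)
z = 1 (z = 3*(1/3) = 1)
w(R) = 5
A = 33856 (A = (5 - 21*(13 - 1*4))**2 = (5 - 21*(13 - 4))**2 = (5 - 21*9)**2 = (5 - 189)**2 = (-184)**2 = 33856)
A/5506 = 33856/5506 = 33856*(1/5506) = 16928/2753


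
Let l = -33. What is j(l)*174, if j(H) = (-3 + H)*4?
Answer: -25056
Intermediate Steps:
j(H) = -12 + 4*H
j(l)*174 = (-12 + 4*(-33))*174 = (-12 - 132)*174 = -144*174 = -25056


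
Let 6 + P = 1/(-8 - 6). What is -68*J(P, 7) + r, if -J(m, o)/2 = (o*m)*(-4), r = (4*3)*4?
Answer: 23168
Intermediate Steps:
P = -85/14 (P = -6 + 1/(-8 - 6) = -6 + 1/(-14) = -6 - 1/14 = -85/14 ≈ -6.0714)
r = 48 (r = 12*4 = 48)
J(m, o) = 8*m*o (J(m, o) = -2*o*m*(-4) = -2*m*o*(-4) = -(-8)*m*o = 8*m*o)
-68*J(P, 7) + r = -544*(-85)*7/14 + 48 = -68*(-340) + 48 = 23120 + 48 = 23168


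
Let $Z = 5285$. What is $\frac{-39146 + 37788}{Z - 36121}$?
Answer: $\frac{679}{15418} \approx 0.044039$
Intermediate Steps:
$\frac{-39146 + 37788}{Z - 36121} = \frac{-39146 + 37788}{5285 - 36121} = - \frac{1358}{-30836} = \left(-1358\right) \left(- \frac{1}{30836}\right) = \frac{679}{15418}$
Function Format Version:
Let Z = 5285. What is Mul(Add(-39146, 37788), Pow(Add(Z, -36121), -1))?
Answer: Rational(679, 15418) ≈ 0.044039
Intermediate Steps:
Mul(Add(-39146, 37788), Pow(Add(Z, -36121), -1)) = Mul(Add(-39146, 37788), Pow(Add(5285, -36121), -1)) = Mul(-1358, Pow(-30836, -1)) = Mul(-1358, Rational(-1, 30836)) = Rational(679, 15418)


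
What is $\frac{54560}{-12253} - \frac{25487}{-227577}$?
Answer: $- \frac{1729186987}{398357283} \approx -4.3408$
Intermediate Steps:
$\frac{54560}{-12253} - \frac{25487}{-227577} = 54560 \left(- \frac{1}{12253}\right) - - \frac{3641}{32511} = - \frac{54560}{12253} + \frac{3641}{32511} = - \frac{1729186987}{398357283}$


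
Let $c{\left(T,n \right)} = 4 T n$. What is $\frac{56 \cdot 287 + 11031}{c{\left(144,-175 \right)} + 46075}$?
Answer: $- \frac{27103}{54725} \approx -0.49526$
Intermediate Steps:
$c{\left(T,n \right)} = 4 T n$
$\frac{56 \cdot 287 + 11031}{c{\left(144,-175 \right)} + 46075} = \frac{56 \cdot 287 + 11031}{4 \cdot 144 \left(-175\right) + 46075} = \frac{16072 + 11031}{-100800 + 46075} = \frac{27103}{-54725} = 27103 \left(- \frac{1}{54725}\right) = - \frac{27103}{54725}$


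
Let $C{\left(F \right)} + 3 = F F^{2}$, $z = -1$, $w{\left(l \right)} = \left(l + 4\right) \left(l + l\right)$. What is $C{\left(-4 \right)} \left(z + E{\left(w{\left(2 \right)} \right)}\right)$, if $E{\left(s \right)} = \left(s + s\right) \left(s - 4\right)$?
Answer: $-64253$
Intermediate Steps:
$w{\left(l \right)} = 2 l \left(4 + l\right)$ ($w{\left(l \right)} = \left(4 + l\right) 2 l = 2 l \left(4 + l\right)$)
$E{\left(s \right)} = 2 s \left(-4 + s\right)$
$C{\left(F \right)} = -3 + F^{3}$ ($C{\left(F \right)} = -3 + F F^{2} = -3 + F^{3}$)
$C{\left(-4 \right)} \left(z + E{\left(w{\left(2 \right)} \right)}\right) = \left(-3 + \left(-4\right)^{3}\right) \left(-1 + 2 \cdot 2 \cdot 2 \left(4 + 2\right) \left(-4 + 2 \cdot 2 \left(4 + 2\right)\right)\right) = \left(-3 - 64\right) \left(-1 + 2 \cdot 2 \cdot 2 \cdot 6 \left(-4 + 2 \cdot 2 \cdot 6\right)\right) = - 67 \left(-1 + 2 \cdot 24 \left(-4 + 24\right)\right) = - 67 \left(-1 + 2 \cdot 24 \cdot 20\right) = - 67 \left(-1 + 960\right) = \left(-67\right) 959 = -64253$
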